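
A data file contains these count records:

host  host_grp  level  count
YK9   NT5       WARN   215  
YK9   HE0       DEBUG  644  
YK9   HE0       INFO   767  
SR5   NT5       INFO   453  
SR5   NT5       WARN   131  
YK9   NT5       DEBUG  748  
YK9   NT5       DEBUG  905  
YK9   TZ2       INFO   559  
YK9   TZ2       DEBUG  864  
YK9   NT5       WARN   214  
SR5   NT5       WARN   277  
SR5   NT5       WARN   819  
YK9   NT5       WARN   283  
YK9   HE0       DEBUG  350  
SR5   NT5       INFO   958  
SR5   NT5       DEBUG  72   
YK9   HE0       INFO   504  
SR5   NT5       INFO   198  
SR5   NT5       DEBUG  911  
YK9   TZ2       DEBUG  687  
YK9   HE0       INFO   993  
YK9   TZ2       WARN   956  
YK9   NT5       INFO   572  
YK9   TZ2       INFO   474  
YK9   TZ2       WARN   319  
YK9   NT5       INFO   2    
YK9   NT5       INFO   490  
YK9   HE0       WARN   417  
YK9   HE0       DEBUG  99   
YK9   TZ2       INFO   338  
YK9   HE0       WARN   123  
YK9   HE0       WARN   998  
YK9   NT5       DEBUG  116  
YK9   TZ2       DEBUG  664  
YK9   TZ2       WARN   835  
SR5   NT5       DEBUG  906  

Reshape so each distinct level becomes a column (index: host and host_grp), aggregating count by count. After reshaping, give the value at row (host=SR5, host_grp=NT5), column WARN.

Rows with host=SR5, host_grp=NT5 and level=WARN: count values are 131, 277, 819.
3 rows match — count = 3.

3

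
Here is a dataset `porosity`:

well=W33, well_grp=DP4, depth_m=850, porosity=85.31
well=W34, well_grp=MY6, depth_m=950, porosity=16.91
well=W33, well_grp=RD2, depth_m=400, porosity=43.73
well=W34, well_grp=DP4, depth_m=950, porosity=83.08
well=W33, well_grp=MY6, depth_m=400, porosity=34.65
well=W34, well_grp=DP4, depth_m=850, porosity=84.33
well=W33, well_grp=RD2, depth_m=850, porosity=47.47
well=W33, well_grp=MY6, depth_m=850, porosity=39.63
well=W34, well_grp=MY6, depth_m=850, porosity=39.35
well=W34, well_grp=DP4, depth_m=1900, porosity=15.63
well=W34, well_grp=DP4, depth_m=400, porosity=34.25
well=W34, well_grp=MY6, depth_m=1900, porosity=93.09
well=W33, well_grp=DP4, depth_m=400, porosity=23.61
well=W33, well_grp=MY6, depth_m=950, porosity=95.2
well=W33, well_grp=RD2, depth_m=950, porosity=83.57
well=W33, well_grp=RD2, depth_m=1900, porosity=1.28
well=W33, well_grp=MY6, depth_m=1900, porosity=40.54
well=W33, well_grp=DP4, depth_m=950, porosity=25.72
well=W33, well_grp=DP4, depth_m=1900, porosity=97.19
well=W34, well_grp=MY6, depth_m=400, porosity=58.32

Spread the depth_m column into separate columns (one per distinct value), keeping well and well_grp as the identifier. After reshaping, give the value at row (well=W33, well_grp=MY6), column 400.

34.65

Wide layout: rows indexed by well and well_grp, columns are the 4 distinct depth_m values (850, 950, 400, 1900).
Cell (well=W33, well_grp=MY6, depth_m=400) draws from the long row where well=W33, well_grp=MY6 and depth_m=400, which has porosity=34.65.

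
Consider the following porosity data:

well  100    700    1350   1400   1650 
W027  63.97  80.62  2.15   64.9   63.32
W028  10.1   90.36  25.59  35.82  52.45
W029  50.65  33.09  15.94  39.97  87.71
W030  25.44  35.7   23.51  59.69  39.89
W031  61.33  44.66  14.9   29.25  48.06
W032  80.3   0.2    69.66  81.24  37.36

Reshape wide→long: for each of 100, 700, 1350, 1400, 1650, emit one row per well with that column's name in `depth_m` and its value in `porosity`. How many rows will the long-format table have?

30

6 well values × 5 melted columns = 30 rows.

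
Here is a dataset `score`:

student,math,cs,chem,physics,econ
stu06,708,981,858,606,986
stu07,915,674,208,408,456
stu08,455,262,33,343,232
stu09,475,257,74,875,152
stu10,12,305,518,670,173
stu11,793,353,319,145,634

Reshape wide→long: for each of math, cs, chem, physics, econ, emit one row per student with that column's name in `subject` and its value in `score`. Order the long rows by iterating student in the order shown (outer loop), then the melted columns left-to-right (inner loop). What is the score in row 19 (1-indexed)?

875

30 rows total (6 × 5). Row 19: index ⌊(19-1)/5⌋ = 3 into student → stu09; (19-1) mod 5 = 3 into the melted columns → physics.
So row 19 is (stu09, physics, 875); score = 875.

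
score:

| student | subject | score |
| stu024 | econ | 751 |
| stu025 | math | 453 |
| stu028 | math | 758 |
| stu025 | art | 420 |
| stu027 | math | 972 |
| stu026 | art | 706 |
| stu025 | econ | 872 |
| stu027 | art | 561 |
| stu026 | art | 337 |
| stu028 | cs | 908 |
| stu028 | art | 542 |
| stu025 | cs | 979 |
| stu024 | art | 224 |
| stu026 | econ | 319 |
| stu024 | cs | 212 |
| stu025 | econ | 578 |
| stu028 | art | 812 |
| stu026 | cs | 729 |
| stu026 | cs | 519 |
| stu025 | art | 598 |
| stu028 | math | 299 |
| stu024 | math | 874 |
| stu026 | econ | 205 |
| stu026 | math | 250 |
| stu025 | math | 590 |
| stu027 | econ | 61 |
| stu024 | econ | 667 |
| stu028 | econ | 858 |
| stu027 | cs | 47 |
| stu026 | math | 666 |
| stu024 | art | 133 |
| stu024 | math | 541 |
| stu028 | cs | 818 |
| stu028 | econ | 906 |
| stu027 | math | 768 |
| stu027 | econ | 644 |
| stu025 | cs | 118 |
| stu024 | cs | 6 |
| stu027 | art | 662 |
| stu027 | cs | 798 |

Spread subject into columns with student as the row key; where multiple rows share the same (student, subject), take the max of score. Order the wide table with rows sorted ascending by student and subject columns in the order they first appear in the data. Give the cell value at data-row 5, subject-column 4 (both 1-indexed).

908

With rows sorted ascending by student, row 5 is student=stu028. subject columns in first-appearance order: econ, math, art, cs; column 4 is cs.
Long rows with student=stu028, subject=cs: max(908, 818) = 908.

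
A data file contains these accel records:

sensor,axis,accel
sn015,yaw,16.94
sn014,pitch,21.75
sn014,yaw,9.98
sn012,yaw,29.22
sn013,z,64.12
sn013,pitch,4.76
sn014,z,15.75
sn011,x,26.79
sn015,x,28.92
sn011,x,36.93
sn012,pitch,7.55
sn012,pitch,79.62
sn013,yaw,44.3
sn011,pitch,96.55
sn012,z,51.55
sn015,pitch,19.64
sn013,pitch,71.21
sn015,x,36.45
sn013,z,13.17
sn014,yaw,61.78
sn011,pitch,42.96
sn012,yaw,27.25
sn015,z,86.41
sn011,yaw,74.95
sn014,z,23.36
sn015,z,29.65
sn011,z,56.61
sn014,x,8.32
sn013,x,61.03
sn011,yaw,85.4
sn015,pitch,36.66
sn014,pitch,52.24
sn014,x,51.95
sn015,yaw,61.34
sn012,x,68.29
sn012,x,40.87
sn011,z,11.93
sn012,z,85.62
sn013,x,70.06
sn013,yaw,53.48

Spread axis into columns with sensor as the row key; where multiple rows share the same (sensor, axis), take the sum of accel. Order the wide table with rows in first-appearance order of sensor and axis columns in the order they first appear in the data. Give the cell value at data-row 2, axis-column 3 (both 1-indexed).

39.11

With rows in first-appearance order of sensor, row 2 is sensor=sn014. axis columns in first-appearance order: yaw, pitch, z, x; column 3 is z.
Long rows with sensor=sn014, axis=z: 15.75 + 23.36 = 39.11.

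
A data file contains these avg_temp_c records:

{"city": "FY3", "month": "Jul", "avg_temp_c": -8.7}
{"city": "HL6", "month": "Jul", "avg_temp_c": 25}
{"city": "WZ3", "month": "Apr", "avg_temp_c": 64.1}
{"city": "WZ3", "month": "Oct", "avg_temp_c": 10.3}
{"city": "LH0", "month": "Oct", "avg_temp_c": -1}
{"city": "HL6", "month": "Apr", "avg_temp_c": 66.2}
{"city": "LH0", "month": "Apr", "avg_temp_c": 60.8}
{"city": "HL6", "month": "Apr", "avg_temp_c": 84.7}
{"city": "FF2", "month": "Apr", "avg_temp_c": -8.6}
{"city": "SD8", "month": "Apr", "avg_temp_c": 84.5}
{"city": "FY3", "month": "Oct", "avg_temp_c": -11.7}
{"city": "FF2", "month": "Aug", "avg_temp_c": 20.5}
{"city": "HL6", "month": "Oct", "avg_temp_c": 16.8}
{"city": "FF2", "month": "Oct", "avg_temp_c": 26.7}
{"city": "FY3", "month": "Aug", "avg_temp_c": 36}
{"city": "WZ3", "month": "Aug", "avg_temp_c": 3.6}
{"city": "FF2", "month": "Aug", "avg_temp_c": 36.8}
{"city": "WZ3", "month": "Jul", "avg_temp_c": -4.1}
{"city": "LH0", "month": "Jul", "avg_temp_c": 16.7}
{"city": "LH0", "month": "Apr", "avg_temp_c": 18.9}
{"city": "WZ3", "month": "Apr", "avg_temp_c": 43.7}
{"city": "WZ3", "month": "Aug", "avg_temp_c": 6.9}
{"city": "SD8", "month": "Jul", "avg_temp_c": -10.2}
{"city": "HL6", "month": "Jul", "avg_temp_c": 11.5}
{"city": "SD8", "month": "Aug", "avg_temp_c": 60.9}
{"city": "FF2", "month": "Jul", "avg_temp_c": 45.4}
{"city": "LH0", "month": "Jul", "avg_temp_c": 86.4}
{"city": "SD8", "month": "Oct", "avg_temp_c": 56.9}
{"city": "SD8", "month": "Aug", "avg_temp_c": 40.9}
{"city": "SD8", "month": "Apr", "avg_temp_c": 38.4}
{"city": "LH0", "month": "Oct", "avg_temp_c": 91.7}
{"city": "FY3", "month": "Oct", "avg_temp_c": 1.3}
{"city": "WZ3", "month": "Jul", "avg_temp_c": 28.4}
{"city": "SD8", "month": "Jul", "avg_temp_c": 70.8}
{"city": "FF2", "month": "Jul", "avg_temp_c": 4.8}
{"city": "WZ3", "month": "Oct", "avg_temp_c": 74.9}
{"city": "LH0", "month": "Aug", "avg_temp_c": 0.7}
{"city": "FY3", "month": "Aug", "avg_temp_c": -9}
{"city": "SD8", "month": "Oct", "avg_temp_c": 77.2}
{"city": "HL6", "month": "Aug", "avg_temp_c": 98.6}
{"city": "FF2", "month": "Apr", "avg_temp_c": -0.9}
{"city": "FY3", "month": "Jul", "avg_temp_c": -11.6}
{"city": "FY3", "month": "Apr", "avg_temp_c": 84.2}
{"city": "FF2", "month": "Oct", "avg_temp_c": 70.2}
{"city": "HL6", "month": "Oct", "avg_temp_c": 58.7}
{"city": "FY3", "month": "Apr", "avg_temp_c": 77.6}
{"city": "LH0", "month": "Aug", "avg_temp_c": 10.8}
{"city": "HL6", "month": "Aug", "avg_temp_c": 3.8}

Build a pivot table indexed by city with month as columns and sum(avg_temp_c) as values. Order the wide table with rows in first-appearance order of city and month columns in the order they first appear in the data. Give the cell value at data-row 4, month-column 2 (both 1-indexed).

79.7

With rows in first-appearance order of city, row 4 is city=LH0. month columns in first-appearance order: Jul, Apr, Oct, Aug; column 2 is Apr.
Long rows with city=LH0, month=Apr: 60.8 + 18.9 = 79.7.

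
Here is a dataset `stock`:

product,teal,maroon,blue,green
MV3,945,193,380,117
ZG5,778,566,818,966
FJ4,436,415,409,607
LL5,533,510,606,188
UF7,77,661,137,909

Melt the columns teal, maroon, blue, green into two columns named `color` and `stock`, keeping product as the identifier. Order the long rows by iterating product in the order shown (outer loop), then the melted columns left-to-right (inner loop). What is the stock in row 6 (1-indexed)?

20 rows total (5 × 4). Row 6: index ⌊(6-1)/4⌋ = 1 into product → ZG5; (6-1) mod 4 = 1 into the melted columns → maroon.
So row 6 is (ZG5, maroon, 566); stock = 566.

566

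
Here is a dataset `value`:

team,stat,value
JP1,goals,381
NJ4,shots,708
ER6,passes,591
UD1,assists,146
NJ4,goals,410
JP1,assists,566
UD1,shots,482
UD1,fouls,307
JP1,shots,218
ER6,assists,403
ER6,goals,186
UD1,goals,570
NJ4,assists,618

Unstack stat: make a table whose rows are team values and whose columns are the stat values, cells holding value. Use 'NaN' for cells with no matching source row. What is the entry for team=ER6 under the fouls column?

No long-format row has team=ER6 and stat=fouls, so the cell is NaN.

NaN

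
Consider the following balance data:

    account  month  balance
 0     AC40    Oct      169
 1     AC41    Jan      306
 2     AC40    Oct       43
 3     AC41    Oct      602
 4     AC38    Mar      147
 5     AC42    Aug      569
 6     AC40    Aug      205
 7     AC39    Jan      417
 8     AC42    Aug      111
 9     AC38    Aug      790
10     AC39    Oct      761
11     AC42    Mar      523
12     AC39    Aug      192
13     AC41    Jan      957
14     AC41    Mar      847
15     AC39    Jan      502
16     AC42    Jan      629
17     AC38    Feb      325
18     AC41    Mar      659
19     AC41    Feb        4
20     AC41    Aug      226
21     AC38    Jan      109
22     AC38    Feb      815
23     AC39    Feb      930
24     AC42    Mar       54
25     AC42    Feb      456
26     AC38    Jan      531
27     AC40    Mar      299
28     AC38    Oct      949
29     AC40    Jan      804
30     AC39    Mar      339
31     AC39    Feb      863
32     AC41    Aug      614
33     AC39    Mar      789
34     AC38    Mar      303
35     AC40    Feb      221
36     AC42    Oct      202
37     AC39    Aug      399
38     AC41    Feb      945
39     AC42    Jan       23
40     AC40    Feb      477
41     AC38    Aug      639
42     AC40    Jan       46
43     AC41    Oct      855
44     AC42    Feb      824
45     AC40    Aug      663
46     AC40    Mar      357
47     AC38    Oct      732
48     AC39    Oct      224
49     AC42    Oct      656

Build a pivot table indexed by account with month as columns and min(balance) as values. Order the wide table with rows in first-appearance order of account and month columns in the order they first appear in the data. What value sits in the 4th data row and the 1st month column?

202

With rows in first-appearance order of account, row 4 is account=AC42. month columns in first-appearance order: Oct, Jan, Mar, Aug, Feb; column 1 is Oct.
Long rows with account=AC42, month=Oct: min(202, 656) = 202.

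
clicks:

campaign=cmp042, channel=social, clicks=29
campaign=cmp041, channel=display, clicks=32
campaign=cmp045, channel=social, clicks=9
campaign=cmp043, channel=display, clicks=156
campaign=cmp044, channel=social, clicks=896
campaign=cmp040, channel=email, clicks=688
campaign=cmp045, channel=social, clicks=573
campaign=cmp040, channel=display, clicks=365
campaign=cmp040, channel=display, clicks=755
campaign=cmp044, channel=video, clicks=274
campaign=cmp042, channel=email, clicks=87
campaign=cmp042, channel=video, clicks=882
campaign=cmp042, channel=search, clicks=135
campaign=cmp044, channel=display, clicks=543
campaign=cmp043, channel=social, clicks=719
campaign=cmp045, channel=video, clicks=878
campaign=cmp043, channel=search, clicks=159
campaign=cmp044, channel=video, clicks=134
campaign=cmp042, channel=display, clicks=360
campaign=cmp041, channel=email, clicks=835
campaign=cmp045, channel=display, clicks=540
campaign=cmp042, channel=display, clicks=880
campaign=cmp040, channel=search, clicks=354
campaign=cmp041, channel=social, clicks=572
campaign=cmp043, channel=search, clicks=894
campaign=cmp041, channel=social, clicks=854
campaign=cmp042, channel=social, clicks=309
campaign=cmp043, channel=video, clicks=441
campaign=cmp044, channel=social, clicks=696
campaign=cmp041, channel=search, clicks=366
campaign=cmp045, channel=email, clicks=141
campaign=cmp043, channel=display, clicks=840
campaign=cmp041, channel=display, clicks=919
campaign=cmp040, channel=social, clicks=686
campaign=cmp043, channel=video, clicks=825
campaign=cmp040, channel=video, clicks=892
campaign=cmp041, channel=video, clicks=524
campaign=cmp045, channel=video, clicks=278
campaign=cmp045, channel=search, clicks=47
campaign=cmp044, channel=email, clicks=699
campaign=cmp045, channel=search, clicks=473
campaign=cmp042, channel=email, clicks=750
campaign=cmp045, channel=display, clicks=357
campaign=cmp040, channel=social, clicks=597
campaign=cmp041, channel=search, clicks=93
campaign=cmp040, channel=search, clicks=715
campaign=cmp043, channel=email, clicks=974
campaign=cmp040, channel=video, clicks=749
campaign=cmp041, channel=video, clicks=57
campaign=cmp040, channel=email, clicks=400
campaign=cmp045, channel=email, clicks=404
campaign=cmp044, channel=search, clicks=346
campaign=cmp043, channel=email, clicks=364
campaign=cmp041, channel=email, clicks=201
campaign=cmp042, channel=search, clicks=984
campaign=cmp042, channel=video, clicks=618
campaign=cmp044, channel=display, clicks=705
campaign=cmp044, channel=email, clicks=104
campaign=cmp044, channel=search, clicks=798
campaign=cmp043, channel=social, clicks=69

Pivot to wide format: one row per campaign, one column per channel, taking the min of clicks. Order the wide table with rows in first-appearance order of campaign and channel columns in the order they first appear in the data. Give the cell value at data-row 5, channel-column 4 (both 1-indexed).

134

With rows in first-appearance order of campaign, row 5 is campaign=cmp044. channel columns in first-appearance order: social, display, email, video, search; column 4 is video.
Long rows with campaign=cmp044, channel=video: min(274, 134) = 134.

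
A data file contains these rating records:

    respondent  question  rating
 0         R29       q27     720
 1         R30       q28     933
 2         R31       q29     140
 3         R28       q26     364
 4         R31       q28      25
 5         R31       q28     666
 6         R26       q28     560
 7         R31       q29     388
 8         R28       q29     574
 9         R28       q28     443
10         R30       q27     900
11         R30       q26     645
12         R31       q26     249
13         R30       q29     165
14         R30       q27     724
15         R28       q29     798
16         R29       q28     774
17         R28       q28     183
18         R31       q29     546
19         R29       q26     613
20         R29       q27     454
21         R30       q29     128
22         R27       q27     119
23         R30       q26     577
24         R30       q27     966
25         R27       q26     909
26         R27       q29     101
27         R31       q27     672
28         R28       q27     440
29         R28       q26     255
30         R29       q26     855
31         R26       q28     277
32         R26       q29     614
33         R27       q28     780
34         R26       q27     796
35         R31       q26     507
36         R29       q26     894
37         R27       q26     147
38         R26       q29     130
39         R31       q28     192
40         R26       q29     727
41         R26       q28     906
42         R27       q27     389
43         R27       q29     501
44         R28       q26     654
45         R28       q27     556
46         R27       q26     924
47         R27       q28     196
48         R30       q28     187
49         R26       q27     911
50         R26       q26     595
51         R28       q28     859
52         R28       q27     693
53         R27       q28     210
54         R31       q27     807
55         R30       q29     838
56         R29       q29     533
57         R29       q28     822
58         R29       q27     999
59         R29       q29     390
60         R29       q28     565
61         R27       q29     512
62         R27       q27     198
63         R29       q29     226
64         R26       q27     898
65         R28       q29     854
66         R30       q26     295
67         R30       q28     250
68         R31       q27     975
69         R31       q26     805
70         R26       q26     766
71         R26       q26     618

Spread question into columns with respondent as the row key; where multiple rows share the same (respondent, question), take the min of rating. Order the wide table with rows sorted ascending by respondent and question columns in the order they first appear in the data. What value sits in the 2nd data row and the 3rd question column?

101

With rows sorted ascending by respondent, row 2 is respondent=R27. question columns in first-appearance order: q27, q28, q29, q26; column 3 is q29.
Long rows with respondent=R27, question=q29: min(101, 501, 512) = 101.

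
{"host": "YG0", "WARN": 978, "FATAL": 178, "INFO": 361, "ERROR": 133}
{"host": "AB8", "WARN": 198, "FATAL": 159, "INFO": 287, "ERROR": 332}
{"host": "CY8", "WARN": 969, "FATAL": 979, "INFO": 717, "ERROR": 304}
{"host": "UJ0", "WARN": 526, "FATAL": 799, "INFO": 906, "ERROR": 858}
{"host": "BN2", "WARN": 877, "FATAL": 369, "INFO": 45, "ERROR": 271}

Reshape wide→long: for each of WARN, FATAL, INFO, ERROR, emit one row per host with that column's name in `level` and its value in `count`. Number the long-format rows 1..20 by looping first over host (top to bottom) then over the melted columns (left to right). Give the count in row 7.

20 rows total (5 × 4). Row 7: index ⌊(7-1)/4⌋ = 1 into host → AB8; (7-1) mod 4 = 2 into the melted columns → INFO.
So row 7 is (AB8, INFO, 287); count = 287.

287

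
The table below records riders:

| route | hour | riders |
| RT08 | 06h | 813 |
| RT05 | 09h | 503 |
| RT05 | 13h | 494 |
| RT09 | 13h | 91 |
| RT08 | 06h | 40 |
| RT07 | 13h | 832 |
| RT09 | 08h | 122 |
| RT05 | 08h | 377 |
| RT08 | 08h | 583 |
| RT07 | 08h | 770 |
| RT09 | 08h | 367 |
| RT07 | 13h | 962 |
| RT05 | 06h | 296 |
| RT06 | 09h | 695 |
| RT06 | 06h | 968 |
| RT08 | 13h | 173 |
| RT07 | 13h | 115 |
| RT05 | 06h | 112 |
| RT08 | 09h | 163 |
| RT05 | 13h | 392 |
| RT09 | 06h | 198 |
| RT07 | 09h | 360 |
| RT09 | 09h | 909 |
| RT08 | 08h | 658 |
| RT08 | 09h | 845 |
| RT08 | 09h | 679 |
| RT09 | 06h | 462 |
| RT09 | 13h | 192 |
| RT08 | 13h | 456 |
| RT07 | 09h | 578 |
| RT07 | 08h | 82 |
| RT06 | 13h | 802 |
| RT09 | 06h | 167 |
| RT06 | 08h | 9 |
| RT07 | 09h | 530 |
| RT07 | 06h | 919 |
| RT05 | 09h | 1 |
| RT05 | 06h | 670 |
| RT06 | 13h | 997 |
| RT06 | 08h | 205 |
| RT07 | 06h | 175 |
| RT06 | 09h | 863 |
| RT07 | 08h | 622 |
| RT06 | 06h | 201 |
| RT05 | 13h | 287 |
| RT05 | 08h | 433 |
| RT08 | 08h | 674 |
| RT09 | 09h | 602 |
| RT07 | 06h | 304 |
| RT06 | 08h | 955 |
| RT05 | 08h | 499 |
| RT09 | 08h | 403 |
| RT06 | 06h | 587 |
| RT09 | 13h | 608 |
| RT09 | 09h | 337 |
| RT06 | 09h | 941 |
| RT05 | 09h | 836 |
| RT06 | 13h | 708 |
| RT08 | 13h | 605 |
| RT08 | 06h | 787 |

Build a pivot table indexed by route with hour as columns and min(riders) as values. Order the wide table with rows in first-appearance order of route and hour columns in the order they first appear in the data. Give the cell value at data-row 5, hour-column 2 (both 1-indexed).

With rows in first-appearance order of route, row 5 is route=RT06. hour columns in first-appearance order: 06h, 09h, 13h, 08h; column 2 is 09h.
Long rows with route=RT06, hour=09h: min(695, 863, 941) = 695.

695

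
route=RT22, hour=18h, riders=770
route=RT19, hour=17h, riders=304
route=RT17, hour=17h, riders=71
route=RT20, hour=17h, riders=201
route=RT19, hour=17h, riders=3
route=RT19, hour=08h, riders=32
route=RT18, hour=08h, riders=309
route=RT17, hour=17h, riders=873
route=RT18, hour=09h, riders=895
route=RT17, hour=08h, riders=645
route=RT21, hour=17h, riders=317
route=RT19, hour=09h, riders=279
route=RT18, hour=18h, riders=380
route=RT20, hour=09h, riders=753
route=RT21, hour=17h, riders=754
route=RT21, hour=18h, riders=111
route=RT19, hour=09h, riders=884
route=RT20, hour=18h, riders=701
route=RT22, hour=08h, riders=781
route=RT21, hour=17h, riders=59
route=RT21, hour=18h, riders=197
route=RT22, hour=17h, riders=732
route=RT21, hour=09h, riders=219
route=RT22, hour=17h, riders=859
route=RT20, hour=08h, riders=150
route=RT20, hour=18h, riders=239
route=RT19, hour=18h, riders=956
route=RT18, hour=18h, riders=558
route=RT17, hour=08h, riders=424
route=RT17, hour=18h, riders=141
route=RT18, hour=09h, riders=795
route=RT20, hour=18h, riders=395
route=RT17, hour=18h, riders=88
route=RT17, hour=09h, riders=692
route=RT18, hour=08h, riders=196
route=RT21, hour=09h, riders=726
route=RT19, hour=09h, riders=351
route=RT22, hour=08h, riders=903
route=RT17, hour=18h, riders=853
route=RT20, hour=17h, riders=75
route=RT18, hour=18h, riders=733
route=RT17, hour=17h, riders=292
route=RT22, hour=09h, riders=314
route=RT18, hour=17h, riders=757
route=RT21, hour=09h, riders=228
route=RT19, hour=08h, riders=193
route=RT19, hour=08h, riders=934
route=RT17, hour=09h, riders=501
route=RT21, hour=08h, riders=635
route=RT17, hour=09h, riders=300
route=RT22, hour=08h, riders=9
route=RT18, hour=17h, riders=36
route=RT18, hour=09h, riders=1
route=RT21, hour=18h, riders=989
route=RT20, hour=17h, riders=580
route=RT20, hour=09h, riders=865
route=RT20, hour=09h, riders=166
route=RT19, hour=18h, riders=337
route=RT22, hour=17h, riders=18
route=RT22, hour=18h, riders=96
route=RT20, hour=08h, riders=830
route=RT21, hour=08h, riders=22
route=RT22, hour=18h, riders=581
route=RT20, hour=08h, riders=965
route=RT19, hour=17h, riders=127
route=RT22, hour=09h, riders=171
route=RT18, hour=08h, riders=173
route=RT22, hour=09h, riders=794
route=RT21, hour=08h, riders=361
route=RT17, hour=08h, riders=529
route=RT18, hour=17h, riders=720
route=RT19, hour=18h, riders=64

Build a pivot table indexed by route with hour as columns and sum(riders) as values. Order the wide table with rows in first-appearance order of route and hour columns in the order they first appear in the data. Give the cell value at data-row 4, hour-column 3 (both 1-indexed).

With rows in first-appearance order of route, row 4 is route=RT20. hour columns in first-appearance order: 18h, 17h, 08h, 09h; column 3 is 08h.
Long rows with route=RT20, hour=08h: 150 + 830 + 965 = 1945.

1945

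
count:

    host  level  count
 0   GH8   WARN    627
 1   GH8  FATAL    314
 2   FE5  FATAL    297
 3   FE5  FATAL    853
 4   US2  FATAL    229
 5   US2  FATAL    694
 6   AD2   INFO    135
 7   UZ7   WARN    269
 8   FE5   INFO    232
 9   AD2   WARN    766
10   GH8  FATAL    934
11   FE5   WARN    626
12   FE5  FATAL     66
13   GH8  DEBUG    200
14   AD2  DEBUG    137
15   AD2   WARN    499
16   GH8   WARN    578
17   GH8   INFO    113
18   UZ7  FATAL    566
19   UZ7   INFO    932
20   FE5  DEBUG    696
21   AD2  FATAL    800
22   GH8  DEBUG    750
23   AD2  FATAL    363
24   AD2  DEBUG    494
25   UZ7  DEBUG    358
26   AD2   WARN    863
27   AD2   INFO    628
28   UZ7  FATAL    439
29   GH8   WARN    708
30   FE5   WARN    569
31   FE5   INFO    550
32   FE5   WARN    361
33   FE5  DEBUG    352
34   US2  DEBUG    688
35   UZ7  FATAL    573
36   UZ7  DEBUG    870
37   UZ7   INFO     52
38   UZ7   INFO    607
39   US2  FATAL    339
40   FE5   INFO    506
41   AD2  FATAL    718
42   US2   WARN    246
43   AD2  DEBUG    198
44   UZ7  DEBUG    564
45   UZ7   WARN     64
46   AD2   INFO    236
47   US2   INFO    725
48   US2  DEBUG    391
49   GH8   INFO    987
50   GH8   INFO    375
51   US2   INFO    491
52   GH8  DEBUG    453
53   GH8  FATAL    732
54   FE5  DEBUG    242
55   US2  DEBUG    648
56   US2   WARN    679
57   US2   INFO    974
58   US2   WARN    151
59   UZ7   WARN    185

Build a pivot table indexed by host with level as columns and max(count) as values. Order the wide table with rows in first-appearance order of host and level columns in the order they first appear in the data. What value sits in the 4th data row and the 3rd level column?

628

With rows in first-appearance order of host, row 4 is host=AD2. level columns in first-appearance order: WARN, FATAL, INFO, DEBUG; column 3 is INFO.
Long rows with host=AD2, level=INFO: max(135, 628, 236) = 628.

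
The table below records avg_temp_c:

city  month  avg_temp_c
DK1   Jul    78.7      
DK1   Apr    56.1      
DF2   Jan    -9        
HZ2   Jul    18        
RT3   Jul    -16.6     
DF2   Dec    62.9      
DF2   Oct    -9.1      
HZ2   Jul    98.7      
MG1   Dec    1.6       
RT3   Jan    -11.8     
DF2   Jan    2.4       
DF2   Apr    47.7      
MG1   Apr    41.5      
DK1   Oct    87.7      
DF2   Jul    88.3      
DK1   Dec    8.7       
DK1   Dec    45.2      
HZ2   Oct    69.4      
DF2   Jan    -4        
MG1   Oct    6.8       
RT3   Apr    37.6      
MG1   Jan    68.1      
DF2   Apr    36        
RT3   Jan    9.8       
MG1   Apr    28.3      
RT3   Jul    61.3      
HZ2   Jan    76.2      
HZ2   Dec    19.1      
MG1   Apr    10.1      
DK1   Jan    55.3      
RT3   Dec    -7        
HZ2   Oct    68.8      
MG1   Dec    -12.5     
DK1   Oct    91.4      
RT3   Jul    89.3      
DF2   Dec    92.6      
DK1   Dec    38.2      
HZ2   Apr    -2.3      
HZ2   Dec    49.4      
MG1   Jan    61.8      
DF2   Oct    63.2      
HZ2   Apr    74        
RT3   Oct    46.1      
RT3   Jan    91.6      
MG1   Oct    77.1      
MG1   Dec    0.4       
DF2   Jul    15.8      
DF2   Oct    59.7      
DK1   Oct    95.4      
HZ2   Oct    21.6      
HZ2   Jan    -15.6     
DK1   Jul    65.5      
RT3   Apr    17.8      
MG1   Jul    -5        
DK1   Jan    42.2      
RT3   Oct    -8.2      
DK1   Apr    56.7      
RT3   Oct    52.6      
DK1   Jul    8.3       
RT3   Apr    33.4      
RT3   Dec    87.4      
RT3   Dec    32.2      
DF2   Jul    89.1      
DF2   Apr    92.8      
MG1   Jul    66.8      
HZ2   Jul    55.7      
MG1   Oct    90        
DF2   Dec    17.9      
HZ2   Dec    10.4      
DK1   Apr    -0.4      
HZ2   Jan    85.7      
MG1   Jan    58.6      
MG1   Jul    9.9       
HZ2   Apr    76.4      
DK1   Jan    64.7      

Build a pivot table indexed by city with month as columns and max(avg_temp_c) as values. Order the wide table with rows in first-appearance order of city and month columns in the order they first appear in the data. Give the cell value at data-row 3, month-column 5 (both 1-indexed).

With rows in first-appearance order of city, row 3 is city=HZ2. month columns in first-appearance order: Jul, Apr, Jan, Dec, Oct; column 5 is Oct.
Long rows with city=HZ2, month=Oct: max(69.4, 68.8, 21.6) = 69.4.

69.4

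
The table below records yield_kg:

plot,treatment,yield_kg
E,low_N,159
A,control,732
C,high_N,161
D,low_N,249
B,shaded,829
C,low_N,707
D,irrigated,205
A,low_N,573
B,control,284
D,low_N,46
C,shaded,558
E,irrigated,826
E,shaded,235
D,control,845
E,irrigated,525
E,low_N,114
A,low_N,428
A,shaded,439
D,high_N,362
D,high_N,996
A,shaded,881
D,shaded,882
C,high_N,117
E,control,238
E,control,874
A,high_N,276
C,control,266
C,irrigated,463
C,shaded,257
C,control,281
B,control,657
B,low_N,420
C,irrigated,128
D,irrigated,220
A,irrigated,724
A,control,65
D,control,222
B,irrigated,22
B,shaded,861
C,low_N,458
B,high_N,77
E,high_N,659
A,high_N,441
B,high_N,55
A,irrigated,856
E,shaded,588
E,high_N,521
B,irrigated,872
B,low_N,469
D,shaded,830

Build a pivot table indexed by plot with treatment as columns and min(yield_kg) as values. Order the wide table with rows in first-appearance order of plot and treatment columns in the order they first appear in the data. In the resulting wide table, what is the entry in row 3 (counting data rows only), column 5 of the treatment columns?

With rows in first-appearance order of plot, row 3 is plot=C. treatment columns in first-appearance order: low_N, control, high_N, shaded, irrigated; column 5 is irrigated.
Long rows with plot=C, treatment=irrigated: min(463, 128) = 128.

128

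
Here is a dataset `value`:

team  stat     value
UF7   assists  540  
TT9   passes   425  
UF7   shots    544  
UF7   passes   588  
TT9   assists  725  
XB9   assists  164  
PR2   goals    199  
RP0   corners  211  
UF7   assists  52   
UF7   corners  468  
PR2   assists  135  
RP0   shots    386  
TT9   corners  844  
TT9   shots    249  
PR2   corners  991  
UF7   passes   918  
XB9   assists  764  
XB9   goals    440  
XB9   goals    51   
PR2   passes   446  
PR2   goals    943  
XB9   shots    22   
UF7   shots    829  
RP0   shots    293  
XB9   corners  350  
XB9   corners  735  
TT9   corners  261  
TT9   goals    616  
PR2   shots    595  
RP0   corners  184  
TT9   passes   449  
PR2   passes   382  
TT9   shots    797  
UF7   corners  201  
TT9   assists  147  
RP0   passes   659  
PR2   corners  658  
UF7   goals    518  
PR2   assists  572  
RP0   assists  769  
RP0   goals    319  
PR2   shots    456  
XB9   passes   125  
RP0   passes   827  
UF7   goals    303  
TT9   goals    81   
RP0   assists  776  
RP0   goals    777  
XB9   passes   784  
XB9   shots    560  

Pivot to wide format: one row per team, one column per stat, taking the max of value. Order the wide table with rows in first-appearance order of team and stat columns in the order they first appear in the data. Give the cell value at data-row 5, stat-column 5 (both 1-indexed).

With rows in first-appearance order of team, row 5 is team=RP0. stat columns in first-appearance order: assists, passes, shots, goals, corners; column 5 is corners.
Long rows with team=RP0, stat=corners: max(211, 184) = 211.

211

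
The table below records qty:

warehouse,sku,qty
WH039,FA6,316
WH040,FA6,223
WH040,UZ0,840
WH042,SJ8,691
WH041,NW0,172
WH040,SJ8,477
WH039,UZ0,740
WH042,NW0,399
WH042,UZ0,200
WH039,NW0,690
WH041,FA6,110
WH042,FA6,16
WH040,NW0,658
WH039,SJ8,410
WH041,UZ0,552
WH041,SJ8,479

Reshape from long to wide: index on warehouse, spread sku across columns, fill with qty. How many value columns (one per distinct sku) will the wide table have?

4

4 distinct sku values: UZ0, SJ8, NW0, FA6.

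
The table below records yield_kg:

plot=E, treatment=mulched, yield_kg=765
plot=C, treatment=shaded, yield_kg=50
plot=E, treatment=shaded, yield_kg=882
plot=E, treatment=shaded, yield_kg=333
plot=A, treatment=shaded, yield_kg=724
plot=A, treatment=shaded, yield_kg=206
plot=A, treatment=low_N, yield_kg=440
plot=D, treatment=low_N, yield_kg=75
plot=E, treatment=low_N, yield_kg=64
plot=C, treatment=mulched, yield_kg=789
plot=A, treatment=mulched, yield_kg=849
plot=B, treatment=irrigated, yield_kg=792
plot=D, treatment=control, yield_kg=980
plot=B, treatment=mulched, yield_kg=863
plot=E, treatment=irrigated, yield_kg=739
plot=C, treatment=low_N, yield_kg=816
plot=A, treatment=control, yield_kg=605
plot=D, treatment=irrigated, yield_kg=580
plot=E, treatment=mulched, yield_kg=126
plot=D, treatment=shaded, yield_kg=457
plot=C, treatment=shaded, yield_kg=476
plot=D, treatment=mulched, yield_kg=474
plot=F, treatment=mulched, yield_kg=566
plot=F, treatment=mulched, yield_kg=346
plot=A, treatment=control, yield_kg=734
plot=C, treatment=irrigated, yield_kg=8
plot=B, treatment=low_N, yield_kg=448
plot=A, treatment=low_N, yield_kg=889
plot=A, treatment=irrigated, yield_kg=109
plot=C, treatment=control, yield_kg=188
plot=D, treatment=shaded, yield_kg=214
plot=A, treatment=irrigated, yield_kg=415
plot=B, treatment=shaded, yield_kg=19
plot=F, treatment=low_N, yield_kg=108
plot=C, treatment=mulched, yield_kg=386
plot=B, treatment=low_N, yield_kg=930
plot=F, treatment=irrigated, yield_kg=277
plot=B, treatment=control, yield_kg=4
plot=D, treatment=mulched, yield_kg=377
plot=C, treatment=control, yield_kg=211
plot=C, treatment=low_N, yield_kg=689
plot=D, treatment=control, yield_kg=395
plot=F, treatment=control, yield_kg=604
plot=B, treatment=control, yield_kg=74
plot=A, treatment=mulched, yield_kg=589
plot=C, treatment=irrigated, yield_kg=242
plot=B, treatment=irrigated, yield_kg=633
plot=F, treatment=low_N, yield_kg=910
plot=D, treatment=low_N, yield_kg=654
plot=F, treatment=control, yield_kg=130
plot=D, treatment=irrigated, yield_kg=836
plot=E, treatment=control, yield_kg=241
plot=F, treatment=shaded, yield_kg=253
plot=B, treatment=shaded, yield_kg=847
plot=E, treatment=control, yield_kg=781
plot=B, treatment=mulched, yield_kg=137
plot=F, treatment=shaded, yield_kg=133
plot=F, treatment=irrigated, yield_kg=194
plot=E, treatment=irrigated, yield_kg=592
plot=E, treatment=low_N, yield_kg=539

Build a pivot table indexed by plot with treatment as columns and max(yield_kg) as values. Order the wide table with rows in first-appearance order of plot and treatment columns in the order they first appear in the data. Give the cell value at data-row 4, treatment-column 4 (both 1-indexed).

With rows in first-appearance order of plot, row 4 is plot=D. treatment columns in first-appearance order: mulched, shaded, low_N, irrigated, control; column 4 is irrigated.
Long rows with plot=D, treatment=irrigated: max(580, 836) = 836.

836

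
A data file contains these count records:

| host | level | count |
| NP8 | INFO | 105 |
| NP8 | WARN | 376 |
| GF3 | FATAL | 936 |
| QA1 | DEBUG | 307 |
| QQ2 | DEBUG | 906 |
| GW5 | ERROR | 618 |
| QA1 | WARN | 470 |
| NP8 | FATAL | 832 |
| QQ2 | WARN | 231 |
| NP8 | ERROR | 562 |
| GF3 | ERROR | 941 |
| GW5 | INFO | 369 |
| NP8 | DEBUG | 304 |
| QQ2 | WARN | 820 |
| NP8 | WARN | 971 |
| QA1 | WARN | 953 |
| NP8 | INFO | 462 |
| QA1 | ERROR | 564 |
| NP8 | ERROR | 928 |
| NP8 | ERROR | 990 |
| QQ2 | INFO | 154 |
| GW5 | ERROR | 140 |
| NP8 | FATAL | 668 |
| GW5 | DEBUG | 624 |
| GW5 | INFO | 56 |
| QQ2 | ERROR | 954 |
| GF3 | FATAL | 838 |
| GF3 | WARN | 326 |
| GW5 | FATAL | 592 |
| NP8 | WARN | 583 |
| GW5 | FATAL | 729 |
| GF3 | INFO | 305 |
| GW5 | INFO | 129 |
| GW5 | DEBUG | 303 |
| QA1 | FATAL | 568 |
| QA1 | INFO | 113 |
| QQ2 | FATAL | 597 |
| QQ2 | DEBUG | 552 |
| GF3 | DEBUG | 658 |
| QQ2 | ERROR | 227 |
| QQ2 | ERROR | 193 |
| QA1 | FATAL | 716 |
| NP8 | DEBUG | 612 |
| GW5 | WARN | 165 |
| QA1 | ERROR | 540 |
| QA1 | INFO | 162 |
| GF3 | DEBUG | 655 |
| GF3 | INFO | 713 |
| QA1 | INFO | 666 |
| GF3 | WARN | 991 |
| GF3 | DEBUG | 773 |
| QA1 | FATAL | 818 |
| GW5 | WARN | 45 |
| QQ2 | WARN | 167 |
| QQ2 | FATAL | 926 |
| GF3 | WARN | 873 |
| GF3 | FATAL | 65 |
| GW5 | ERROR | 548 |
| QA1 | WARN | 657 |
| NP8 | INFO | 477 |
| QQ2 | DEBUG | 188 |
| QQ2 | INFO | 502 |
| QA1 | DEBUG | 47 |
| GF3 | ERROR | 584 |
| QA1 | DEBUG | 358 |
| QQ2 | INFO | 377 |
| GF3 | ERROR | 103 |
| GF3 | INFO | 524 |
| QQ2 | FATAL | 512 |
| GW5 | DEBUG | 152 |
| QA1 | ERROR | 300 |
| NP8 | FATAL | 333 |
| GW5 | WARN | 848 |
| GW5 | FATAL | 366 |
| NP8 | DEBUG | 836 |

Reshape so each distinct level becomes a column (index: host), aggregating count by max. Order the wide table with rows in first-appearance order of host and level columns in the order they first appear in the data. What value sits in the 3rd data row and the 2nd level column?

With rows in first-appearance order of host, row 3 is host=QA1. level columns in first-appearance order: INFO, WARN, FATAL, DEBUG, ERROR; column 2 is WARN.
Long rows with host=QA1, level=WARN: max(470, 953, 657) = 953.

953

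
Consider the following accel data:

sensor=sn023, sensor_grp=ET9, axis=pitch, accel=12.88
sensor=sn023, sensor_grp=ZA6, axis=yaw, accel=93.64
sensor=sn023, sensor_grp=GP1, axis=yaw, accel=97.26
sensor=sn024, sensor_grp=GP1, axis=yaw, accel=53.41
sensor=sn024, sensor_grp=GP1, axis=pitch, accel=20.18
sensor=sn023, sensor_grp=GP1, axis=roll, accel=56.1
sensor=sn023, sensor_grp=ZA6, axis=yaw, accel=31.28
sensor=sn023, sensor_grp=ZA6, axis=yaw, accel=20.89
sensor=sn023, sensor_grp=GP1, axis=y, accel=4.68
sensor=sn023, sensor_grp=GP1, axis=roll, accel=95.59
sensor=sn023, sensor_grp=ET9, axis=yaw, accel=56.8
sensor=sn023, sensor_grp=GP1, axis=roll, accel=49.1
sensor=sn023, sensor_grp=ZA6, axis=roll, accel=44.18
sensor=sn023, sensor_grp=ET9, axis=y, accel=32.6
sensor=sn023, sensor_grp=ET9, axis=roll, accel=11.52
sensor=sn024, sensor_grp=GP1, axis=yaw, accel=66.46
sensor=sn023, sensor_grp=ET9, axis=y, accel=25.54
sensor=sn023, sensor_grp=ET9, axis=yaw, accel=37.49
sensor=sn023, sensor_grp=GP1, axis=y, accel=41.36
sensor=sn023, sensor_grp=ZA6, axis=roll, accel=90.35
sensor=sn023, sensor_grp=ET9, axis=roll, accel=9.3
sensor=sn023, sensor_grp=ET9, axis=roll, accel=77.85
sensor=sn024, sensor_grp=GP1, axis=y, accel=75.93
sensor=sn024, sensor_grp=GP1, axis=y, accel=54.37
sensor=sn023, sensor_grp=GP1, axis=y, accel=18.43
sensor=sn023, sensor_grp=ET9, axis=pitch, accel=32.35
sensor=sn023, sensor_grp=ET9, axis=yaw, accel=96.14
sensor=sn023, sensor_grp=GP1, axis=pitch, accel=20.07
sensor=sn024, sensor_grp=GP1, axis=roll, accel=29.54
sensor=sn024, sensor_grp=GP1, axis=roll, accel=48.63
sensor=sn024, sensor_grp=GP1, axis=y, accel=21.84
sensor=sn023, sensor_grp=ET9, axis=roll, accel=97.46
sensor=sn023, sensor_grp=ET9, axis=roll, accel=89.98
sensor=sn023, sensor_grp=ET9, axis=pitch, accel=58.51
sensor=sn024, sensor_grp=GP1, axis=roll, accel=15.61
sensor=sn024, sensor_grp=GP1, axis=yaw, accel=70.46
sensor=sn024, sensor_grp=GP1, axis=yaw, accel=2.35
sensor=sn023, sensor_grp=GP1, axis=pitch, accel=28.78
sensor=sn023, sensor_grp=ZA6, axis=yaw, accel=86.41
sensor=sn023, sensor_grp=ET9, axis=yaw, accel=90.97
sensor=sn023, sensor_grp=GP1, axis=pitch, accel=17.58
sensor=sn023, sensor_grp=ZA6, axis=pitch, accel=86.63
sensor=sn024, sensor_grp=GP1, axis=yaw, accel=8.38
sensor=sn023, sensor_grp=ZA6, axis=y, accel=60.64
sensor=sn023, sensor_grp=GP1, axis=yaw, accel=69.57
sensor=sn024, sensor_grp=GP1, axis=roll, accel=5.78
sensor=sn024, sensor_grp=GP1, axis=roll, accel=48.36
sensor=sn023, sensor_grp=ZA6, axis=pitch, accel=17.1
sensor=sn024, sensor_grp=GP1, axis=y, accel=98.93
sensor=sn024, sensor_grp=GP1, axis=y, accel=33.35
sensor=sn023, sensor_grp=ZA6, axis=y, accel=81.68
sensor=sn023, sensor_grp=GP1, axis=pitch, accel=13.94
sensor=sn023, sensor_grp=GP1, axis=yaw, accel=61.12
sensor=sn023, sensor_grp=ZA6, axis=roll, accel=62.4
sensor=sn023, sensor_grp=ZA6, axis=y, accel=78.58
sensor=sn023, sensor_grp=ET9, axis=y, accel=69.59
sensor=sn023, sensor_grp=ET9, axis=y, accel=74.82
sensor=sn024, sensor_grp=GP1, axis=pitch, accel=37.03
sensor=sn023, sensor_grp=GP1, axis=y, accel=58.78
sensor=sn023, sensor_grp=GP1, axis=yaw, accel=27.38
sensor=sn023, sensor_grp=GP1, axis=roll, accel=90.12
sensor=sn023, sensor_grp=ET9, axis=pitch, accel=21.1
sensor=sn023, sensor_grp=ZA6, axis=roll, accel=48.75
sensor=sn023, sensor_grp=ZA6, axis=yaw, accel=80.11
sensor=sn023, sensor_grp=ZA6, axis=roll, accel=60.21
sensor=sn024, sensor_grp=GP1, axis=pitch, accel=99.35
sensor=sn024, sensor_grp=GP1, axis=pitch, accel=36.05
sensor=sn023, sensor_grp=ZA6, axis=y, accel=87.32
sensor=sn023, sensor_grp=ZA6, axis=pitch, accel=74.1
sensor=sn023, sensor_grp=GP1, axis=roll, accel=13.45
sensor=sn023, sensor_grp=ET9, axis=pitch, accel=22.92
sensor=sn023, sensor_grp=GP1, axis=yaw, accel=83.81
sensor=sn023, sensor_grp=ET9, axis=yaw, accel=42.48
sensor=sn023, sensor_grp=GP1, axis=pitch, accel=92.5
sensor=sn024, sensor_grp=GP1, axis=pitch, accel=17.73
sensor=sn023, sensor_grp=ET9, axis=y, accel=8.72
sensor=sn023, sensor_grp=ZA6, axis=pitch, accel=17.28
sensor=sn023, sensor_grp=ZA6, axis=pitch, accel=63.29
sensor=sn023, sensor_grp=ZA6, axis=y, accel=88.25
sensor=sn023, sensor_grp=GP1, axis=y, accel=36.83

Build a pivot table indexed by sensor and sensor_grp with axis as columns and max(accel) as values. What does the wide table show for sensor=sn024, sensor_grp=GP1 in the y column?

Rows with sensor=sn024, sensor_grp=GP1 and axis=y: accel values are 75.93, 54.37, 21.84, 98.93, 33.35.
max(75.93, 54.37, 21.84, 98.93, 33.35) = 98.93.

98.93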